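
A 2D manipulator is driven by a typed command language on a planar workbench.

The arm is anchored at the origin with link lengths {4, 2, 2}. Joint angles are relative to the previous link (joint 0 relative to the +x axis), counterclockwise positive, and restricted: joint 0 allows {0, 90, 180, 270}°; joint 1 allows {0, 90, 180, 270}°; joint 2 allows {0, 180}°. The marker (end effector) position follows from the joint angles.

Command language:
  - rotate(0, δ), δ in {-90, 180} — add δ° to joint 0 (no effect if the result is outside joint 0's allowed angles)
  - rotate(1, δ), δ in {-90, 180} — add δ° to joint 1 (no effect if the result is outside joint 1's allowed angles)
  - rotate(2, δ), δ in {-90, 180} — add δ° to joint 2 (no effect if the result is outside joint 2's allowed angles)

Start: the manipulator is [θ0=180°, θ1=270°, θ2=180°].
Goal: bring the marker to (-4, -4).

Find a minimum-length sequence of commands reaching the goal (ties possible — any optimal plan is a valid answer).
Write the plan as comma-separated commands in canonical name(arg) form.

t0: [θ0=180°, θ1=270°, θ2=180°]
1. rotate(2, 180) → [θ0=180°, θ1=270°, θ2=0°]
2. rotate(1, 180) → [θ0=180°, θ1=90°, θ2=0°]
minimal: 2 command(s), checked below 2.

rotate(2, 180), rotate(1, 180)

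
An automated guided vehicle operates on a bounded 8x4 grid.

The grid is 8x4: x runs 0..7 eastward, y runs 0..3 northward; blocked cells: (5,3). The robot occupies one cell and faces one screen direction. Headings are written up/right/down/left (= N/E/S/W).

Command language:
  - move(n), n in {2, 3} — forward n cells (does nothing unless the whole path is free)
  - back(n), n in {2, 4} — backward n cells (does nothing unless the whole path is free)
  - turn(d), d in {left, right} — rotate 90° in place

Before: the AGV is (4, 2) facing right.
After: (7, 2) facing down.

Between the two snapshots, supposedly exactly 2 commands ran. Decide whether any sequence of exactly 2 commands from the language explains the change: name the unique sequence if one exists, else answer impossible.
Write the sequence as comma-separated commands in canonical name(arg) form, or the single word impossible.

move(3), turn(right)

key: cell and facing (now S) both changed — the 2 commands mix motion and turning
initial: (4, 2) facing right
1. move(3) → (7, 2) facing right
2. turn(right) → (7, 2) facing down
uniquely the one of 36 2-step routes that fits.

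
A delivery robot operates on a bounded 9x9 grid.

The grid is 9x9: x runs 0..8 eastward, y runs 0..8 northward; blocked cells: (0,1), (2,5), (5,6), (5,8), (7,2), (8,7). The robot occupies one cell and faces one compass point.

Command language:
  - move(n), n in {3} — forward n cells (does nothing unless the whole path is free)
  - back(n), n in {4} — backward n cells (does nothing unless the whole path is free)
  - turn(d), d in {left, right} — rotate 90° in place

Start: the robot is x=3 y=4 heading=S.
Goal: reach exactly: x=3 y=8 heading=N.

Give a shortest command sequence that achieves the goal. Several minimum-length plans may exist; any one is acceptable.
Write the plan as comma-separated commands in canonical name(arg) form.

initial: x=3 y=4 heading=S
t=1 back(4) ⇒ x=3 y=8 heading=S
t=2 turn(left) ⇒ x=3 y=8 heading=E
t=3 turn(left) ⇒ x=3 y=8 heading=N
shorter routes all fall short; 3 is best.

back(4), turn(left), turn(left)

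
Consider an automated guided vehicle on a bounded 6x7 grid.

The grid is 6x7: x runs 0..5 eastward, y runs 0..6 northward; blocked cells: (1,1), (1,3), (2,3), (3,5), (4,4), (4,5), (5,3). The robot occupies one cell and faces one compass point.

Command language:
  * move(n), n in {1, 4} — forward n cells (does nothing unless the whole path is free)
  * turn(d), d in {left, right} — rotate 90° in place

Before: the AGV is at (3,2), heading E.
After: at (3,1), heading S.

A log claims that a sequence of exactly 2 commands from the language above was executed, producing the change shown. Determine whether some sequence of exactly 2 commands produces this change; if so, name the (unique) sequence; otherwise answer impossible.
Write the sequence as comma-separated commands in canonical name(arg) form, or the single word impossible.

key: running move(1) before turn(right) would end elsewhere — order is forced
initial: at (3,2), heading E
[1] after turn(right): at (3,2), heading S
[2] after move(1): at (3,1), heading S
no other 2-command option fits: unique.

turn(right), move(1)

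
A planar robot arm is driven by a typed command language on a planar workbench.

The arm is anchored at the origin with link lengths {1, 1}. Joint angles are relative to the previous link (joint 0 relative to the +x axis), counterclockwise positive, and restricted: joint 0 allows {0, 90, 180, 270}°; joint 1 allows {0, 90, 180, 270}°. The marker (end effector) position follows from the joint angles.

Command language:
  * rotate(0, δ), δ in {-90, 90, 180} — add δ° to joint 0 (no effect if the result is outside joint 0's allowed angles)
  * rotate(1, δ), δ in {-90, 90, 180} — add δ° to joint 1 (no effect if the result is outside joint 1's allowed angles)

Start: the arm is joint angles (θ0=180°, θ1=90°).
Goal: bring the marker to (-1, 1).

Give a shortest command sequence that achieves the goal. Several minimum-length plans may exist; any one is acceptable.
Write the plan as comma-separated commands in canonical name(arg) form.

rotate(0, -90)

begin: joint angles (θ0=180°, θ1=90°)
[1] after rotate(0, -90): joint angles (θ0=90°, θ1=90°)
nothing shorter than 1 reaches the goal.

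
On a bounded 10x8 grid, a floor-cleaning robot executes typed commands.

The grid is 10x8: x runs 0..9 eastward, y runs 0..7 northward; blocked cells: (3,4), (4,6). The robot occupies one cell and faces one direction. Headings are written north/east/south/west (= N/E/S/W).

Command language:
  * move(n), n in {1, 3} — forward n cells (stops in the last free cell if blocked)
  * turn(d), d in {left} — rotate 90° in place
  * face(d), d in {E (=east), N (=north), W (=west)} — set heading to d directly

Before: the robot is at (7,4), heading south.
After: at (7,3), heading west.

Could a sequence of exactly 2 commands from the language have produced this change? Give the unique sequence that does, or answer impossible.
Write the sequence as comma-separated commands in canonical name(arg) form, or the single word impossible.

move(1), face(W)

key: position moved to (7,3) AND the heading swung to W — translation plus rotation needed
initial: at (7,4), heading south
[1] after move(1): at (7,3), heading south
[2] after face(W): at (7,3), heading west
no rival 2-sequence matches.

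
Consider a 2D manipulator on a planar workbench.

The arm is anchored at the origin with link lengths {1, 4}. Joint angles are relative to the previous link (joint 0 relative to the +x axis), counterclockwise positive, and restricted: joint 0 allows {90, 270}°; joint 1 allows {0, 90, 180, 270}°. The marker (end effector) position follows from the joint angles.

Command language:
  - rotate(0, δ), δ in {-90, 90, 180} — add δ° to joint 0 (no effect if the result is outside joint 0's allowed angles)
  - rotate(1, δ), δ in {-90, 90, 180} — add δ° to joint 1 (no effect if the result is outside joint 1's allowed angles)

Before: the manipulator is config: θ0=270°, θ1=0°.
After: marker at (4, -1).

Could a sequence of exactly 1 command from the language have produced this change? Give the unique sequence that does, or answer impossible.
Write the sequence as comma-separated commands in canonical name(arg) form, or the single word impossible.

rotate(1, 90)

from: config: θ0=270°, θ1=0°
[1] after rotate(1, 90): config: θ0=270°, θ1=90°
all 6 alternatives checked — unique.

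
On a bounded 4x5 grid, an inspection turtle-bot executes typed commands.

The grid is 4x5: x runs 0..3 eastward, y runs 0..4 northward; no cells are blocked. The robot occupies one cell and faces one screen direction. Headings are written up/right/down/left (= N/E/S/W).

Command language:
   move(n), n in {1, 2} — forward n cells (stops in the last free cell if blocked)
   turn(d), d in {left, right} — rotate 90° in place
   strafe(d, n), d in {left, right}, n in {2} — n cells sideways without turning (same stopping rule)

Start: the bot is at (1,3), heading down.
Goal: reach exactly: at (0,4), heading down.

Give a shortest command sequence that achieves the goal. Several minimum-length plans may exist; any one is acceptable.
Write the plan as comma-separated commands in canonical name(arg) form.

turn(right), move(1), strafe(right, 2), turn(left)

initial: at (1,3), heading down
[1] after turn(right): at (1,3), heading left
[2] after move(1): at (0,3), heading left
[3] after strafe(right, 2): at (0,4), heading left
[4] after turn(left): at (0,4), heading down
no 3-step plan works, so 4 is optimal.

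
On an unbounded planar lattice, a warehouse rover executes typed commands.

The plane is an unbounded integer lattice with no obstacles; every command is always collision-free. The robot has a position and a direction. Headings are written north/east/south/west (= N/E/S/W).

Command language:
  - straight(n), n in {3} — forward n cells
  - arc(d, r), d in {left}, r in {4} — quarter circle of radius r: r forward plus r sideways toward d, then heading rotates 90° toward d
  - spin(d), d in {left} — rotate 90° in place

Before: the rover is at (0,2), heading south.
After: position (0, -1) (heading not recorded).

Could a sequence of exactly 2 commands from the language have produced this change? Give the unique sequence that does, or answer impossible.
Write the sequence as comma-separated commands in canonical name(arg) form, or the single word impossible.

straight(3), spin(left)

key: running spin(left) before straight(3) would end elsewhere — order is forced
from: at (0,2), heading south
1. straight(3) → at (0,-1), heading south
2. spin(left) → at (0,-1), heading east
all 9 alternatives checked — unique.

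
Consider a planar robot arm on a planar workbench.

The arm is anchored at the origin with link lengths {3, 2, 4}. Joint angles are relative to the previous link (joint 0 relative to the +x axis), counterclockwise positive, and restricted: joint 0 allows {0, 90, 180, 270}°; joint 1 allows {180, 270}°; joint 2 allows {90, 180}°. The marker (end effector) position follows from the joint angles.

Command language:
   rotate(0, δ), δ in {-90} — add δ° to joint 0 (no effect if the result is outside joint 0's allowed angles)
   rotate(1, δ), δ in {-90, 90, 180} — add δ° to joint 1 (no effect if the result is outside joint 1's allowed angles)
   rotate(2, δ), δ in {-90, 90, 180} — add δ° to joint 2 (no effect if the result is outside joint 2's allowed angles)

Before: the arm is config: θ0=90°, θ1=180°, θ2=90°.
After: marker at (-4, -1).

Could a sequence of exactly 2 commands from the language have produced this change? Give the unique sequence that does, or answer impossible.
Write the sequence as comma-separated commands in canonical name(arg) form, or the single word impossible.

rotate(0, -90), rotate(0, -90)

t0: config: θ0=90°, θ1=180°, θ2=90°
step 1 (rotate(0, -90)): config: θ0=0°, θ1=180°, θ2=90°
step 2 (rotate(0, -90)): config: θ0=270°, θ1=180°, θ2=90°
uniquely the one of 49 2-step routes that fits.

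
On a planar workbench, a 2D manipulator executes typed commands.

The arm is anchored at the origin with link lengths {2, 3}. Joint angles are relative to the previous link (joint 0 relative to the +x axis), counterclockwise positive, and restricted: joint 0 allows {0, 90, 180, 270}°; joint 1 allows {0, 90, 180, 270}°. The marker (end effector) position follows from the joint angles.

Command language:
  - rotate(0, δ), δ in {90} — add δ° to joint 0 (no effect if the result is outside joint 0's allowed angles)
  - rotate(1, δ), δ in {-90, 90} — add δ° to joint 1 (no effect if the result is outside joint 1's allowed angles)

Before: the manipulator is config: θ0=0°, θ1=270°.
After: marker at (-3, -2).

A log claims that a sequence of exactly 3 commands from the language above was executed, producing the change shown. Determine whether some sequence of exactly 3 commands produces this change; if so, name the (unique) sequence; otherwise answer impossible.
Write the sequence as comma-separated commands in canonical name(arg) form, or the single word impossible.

rotate(0, 90), rotate(0, 90), rotate(0, 90)

initial: config: θ0=0°, θ1=270°
[1] after rotate(0, 90): config: θ0=90°, θ1=270°
[2] after rotate(0, 90): config: θ0=180°, θ1=270°
[3] after rotate(0, 90): config: θ0=270°, θ1=270°
no rival 3-sequence matches.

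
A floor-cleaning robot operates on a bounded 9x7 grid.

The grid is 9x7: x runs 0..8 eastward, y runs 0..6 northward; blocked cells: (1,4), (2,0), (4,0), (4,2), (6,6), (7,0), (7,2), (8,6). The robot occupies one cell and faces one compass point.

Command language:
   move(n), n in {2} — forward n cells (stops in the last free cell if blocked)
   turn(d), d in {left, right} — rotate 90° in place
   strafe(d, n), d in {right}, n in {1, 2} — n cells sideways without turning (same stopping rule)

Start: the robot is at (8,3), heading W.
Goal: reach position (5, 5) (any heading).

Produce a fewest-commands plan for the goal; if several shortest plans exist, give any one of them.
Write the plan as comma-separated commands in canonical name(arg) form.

move(2), strafe(right, 2), turn(left), strafe(right, 1)

from: at (8,3), heading W
t=1 move(2) ⇒ at (6,3), heading W
t=2 strafe(right, 2) ⇒ at (6,5), heading W
t=3 turn(left) ⇒ at (6,5), heading S
t=4 strafe(right, 1) ⇒ at (5,5), heading S
no 3-step plan works, so 4 is optimal.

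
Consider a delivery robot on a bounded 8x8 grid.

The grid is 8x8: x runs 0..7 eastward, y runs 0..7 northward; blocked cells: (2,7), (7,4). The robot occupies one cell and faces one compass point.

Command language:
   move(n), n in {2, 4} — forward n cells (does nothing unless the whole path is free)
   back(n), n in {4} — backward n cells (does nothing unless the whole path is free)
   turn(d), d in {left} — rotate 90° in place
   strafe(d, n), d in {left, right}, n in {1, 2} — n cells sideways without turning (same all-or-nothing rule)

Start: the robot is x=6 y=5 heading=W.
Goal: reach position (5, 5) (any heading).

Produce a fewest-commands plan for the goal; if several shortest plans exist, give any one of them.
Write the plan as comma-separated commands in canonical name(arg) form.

from: x=6 y=5 heading=W
1. turn(left) → x=6 y=5 heading=S
2. strafe(right, 1) → x=5 y=5 heading=S
shorter routes all fall short; 2 is best.

turn(left), strafe(right, 1)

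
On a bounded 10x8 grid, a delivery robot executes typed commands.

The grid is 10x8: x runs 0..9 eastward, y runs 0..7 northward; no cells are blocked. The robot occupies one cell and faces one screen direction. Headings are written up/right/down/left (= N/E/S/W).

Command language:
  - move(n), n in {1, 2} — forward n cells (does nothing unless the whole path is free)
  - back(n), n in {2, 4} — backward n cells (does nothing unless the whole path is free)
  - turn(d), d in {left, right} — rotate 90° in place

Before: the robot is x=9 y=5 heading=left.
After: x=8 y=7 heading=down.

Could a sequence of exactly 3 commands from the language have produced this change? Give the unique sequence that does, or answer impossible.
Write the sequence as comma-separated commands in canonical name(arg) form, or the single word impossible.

key: cell and facing (now S) both changed — the 3 commands mix motion and turning
begin: x=9 y=5 heading=left
t=1 move(1) ⇒ x=8 y=5 heading=left
t=2 turn(left) ⇒ x=8 y=5 heading=down
t=3 back(2) ⇒ x=8 y=7 heading=down
no other 3-command option fits: unique.

move(1), turn(left), back(2)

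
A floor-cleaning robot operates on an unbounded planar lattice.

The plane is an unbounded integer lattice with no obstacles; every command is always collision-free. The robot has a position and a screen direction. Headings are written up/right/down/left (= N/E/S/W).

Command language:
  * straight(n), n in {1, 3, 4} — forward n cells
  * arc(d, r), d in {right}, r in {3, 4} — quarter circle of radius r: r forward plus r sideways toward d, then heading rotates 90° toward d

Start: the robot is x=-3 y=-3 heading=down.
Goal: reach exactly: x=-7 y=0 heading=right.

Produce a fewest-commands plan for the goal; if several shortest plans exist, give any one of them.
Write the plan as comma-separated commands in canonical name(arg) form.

straight(1), arc(right, 3), arc(right, 4), arc(right, 3)

from: x=-3 y=-3 heading=down
t=1 straight(1) ⇒ x=-3 y=-4 heading=down
t=2 arc(right, 3) ⇒ x=-6 y=-7 heading=left
t=3 arc(right, 4) ⇒ x=-10 y=-3 heading=up
t=4 arc(right, 3) ⇒ x=-7 y=0 heading=right
shorter routes all fall short; 4 is best.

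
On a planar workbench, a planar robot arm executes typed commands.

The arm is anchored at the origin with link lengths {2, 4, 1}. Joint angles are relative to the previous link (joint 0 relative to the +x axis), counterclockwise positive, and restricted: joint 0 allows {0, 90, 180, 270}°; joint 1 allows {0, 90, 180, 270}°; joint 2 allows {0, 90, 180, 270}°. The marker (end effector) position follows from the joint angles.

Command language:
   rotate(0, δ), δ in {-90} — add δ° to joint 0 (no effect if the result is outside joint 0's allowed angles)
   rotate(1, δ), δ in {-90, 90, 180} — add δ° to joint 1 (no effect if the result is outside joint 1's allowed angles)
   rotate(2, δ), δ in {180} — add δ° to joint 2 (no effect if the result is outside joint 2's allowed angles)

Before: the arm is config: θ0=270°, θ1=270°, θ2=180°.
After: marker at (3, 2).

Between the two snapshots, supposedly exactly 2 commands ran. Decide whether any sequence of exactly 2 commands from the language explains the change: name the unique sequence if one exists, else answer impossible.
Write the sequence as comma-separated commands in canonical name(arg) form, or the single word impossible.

rotate(0, -90), rotate(0, -90)

begin: config: θ0=270°, θ1=270°, θ2=180°
t=1 rotate(0, -90) ⇒ config: θ0=180°, θ1=270°, θ2=180°
t=2 rotate(0, -90) ⇒ config: θ0=90°, θ1=270°, θ2=180°
no rival 2-sequence matches.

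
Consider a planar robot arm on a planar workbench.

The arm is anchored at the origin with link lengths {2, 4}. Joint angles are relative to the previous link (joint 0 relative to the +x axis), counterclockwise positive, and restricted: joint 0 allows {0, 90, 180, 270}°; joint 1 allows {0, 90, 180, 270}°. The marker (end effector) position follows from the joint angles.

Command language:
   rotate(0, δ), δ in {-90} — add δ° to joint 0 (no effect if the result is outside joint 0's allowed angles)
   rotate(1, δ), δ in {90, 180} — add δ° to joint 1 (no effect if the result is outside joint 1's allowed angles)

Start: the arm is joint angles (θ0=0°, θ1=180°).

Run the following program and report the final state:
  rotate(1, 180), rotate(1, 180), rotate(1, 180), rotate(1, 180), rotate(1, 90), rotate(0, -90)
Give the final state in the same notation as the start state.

joint angles (θ0=270°, θ1=270°)

initial: joint angles (θ0=0°, θ1=180°)
t=1 rotate(1, 180) ⇒ joint angles (θ0=0°, θ1=0°)
t=2 rotate(1, 180) ⇒ joint angles (θ0=0°, θ1=180°)
t=3 rotate(1, 180) ⇒ joint angles (θ0=0°, θ1=0°)
t=4 rotate(1, 180) ⇒ joint angles (θ0=0°, θ1=180°)
t=5 rotate(1, 90) ⇒ joint angles (θ0=0°, θ1=270°)
t=6 rotate(0, -90) ⇒ joint angles (θ0=270°, θ1=270°)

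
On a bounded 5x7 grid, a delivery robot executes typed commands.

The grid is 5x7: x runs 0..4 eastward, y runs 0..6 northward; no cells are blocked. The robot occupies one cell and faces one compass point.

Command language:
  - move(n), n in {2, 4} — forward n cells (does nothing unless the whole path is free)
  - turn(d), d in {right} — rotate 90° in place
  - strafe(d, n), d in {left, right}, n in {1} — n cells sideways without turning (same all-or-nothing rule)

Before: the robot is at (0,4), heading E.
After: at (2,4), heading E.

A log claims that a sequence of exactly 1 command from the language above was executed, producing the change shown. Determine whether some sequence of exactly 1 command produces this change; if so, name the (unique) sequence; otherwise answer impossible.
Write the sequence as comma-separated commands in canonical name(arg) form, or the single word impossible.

key: still facing E — the one step turns nothing
start: at (0,4), heading E
[1] after move(2): at (2,4), heading E
all 5 alternatives checked — unique.

move(2)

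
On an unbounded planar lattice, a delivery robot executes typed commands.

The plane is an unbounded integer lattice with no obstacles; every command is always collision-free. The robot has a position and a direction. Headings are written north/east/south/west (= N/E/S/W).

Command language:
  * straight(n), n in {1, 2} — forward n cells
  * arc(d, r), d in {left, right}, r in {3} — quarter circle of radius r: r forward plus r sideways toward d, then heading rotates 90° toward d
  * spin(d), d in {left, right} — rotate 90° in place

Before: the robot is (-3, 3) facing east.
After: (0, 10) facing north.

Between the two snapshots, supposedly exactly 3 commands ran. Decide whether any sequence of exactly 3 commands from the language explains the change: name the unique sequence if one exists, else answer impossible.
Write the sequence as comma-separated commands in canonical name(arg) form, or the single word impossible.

arc(left, 3), straight(2), straight(2)

key: position moved to (0,10) AND the heading swung to N — translation plus rotation needed
begin: (-3, 3) facing east
step 1 (arc(left, 3)): (0, 6) facing north
step 2 (straight(2)): (0, 8) facing north
step 3 (straight(2)): (0, 10) facing north
no other 3-command option fits: unique.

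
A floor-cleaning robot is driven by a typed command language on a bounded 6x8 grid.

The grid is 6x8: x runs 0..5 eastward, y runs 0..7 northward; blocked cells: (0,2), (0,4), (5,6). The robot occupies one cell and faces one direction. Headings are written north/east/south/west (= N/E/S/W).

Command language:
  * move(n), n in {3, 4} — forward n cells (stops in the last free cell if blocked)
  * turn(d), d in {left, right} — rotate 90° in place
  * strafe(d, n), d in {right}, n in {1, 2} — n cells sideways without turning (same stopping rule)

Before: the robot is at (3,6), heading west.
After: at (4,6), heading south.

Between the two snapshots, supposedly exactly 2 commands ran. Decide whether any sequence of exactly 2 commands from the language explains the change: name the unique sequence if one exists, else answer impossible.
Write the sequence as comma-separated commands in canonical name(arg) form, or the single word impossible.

impossible

every 2-command combo misses the target.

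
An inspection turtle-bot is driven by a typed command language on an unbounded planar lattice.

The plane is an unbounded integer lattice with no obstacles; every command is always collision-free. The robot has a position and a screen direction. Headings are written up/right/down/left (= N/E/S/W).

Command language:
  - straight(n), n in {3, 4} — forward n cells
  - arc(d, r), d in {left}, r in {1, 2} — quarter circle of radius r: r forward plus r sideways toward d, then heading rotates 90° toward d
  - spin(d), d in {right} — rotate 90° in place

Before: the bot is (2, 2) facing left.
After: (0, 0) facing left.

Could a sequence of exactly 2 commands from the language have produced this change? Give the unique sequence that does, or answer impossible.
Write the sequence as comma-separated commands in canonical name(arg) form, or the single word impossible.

arc(left, 2), spin(right)

key: running spin(right) before arc(left, 2) would end elsewhere — order is forced
begin: (2, 2) facing left
1. arc(left, 2) → (0, 0) facing down
2. spin(right) → (0, 0) facing left
all 25 alternatives checked — unique.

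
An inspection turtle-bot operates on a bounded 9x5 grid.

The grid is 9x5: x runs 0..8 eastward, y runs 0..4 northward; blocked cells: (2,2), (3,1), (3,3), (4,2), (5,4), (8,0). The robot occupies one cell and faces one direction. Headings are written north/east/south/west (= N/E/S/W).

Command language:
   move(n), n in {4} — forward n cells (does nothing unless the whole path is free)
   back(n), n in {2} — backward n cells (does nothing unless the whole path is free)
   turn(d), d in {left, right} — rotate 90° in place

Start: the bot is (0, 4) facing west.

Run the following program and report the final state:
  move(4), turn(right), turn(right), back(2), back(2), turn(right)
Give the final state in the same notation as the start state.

from: (0, 4) facing west
t=1 move(4) ⇒ (0, 4) facing west
t=2 turn(right) ⇒ (0, 4) facing north
t=3 turn(right) ⇒ (0, 4) facing east
t=4 back(2) ⇒ (0, 4) facing east
t=5 back(2) ⇒ (0, 4) facing east
t=6 turn(right) ⇒ (0, 4) facing south

(0, 4) facing south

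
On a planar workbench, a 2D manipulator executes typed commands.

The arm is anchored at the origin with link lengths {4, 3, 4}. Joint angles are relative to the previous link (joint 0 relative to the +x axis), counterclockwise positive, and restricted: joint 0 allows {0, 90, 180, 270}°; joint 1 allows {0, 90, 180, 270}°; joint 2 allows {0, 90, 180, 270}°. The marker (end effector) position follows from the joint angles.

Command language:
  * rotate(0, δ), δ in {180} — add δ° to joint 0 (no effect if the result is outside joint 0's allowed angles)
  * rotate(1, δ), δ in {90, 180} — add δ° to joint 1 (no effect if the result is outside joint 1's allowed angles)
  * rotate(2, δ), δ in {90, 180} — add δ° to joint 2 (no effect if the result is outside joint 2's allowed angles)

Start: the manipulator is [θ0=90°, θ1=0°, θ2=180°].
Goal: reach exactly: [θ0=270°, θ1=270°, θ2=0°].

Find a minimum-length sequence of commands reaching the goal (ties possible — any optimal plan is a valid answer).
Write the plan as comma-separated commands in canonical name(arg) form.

rotate(1, 180), rotate(1, 90), rotate(0, 180), rotate(2, 180)

t0: [θ0=90°, θ1=0°, θ2=180°]
t=1 rotate(1, 180) ⇒ [θ0=90°, θ1=180°, θ2=180°]
t=2 rotate(1, 90) ⇒ [θ0=90°, θ1=270°, θ2=180°]
t=3 rotate(0, 180) ⇒ [θ0=270°, θ1=270°, θ2=180°]
t=4 rotate(2, 180) ⇒ [θ0=270°, θ1=270°, θ2=0°]
shorter routes all fall short; 4 is best.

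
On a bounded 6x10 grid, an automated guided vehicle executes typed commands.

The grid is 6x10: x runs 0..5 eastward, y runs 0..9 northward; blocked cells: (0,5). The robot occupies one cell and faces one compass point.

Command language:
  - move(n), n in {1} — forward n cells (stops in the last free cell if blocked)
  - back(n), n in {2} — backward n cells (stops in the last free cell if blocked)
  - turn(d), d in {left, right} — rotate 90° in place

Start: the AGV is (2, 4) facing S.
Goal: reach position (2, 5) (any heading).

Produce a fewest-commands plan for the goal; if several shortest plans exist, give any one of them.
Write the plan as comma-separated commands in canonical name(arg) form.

move(1), back(2)

start: (2, 4) facing S
t=1 move(1) ⇒ (2, 3) facing S
t=2 back(2) ⇒ (2, 5) facing S
no 1-step plan works, so 2 is optimal.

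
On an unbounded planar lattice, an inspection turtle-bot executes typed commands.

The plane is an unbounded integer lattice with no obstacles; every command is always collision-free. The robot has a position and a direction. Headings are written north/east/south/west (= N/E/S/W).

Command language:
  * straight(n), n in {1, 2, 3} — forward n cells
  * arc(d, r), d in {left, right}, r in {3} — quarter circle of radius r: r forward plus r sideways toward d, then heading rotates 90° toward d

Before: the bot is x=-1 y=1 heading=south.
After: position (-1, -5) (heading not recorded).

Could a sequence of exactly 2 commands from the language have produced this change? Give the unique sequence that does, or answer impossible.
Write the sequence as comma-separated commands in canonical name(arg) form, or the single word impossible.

straight(3), straight(3)

from: x=-1 y=1 heading=south
1. straight(3) → x=-1 y=-2 heading=south
2. straight(3) → x=-1 y=-5 heading=south
no other 2-command option fits: unique.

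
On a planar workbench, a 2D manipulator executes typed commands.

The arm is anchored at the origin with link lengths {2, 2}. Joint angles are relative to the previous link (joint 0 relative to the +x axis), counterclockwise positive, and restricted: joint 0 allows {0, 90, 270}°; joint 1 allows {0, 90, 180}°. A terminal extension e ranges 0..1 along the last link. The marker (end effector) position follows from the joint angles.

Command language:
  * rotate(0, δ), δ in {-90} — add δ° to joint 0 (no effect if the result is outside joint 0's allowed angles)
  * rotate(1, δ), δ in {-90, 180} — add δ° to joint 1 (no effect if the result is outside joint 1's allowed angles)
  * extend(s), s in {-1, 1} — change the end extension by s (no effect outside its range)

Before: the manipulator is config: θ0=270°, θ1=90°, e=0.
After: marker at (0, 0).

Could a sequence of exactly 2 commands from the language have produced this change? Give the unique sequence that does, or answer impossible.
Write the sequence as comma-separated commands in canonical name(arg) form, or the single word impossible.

rotate(1, -90), rotate(1, 180)

key: running rotate(1, 180) before rotate(1, -90) would end elsewhere — order is forced
start: config: θ0=270°, θ1=90°, e=0
1. rotate(1, -90) → config: θ0=270°, θ1=0°, e=0
2. rotate(1, 180) → config: θ0=270°, θ1=180°, e=0
no other 2-command option fits: unique.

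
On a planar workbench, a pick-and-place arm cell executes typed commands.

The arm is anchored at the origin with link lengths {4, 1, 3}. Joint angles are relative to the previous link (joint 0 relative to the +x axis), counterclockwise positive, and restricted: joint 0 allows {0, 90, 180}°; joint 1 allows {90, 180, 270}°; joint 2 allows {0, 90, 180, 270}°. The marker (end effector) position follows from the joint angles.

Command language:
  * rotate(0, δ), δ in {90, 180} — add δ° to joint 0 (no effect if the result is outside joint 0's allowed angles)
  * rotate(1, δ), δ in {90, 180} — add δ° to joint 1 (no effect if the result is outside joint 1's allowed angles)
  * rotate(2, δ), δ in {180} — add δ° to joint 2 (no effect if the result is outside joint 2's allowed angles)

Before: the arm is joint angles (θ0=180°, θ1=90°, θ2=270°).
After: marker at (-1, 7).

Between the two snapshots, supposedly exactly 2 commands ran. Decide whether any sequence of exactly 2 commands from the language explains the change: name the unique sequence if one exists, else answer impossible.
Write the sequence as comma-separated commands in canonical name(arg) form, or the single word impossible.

key: running rotate(0, 90) before rotate(0, 180) would end elsewhere — order is forced
from: joint angles (θ0=180°, θ1=90°, θ2=270°)
1. rotate(0, 180) → joint angles (θ0=0°, θ1=90°, θ2=270°)
2. rotate(0, 90) → joint angles (θ0=90°, θ1=90°, θ2=270°)
no other 2-command option fits: unique.

rotate(0, 180), rotate(0, 90)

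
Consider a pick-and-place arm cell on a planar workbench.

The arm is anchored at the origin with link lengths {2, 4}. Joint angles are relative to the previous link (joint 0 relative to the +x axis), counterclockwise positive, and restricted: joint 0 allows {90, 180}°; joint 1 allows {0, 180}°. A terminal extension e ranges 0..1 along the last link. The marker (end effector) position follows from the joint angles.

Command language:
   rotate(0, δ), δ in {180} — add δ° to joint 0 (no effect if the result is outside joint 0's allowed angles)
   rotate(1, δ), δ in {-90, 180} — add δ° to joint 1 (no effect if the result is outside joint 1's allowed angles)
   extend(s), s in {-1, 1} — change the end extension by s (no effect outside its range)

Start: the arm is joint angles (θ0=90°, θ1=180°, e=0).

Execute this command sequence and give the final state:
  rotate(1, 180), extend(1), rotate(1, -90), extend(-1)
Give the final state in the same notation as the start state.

initial: joint angles (θ0=90°, θ1=180°, e=0)
[1] after rotate(1, 180): joint angles (θ0=90°, θ1=0°, e=0)
[2] after extend(1): joint angles (θ0=90°, θ1=0°, e=1)
[3] after rotate(1, -90): joint angles (θ0=90°, θ1=0°, e=1)
[4] after extend(-1): joint angles (θ0=90°, θ1=0°, e=0)

joint angles (θ0=90°, θ1=0°, e=0)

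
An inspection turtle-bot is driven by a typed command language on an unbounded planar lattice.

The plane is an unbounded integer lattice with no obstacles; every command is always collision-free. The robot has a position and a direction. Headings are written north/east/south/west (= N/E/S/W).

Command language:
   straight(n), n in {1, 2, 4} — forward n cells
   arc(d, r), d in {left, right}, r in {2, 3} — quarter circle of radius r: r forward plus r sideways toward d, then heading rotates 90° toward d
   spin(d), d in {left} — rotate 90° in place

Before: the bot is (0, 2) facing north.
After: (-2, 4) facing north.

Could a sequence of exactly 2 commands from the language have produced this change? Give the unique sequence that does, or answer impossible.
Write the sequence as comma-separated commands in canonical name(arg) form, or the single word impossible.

key: still facing N at the end — net rotation zero over 2 steps
initial: (0, 2) facing north
step 1 (spin(left)): (0, 2) facing west
step 2 (arc(right, 2)): (-2, 4) facing north
no other 2-command option fits: unique.

spin(left), arc(right, 2)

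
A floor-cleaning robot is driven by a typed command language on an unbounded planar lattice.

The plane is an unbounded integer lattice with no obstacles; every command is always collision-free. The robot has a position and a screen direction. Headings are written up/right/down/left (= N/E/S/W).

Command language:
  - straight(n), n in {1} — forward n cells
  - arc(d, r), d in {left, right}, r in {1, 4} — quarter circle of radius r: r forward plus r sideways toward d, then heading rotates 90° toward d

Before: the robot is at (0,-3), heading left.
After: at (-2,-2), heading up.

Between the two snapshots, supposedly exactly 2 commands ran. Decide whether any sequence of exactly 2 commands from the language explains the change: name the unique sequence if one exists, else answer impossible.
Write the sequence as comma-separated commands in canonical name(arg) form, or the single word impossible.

key: running arc(right, 1) before straight(1) would end elsewhere — order is forced
start: at (0,-3), heading left
1. straight(1) → at (-1,-3), heading left
2. arc(right, 1) → at (-2,-2), heading up
no rival 2-sequence matches.

straight(1), arc(right, 1)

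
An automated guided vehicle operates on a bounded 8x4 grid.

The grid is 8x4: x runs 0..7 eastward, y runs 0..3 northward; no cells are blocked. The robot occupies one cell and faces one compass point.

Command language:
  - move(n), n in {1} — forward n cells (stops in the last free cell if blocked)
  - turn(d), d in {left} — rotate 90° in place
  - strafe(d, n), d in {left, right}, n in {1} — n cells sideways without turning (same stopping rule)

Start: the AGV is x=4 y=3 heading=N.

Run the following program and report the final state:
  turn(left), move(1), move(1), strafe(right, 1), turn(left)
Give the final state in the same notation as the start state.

t0: x=4 y=3 heading=N
[1] after turn(left): x=4 y=3 heading=W
[2] after move(1): x=3 y=3 heading=W
[3] after move(1): x=2 y=3 heading=W
[4] after strafe(right, 1): x=2 y=3 heading=W
[5] after turn(left): x=2 y=3 heading=S

x=2 y=3 heading=S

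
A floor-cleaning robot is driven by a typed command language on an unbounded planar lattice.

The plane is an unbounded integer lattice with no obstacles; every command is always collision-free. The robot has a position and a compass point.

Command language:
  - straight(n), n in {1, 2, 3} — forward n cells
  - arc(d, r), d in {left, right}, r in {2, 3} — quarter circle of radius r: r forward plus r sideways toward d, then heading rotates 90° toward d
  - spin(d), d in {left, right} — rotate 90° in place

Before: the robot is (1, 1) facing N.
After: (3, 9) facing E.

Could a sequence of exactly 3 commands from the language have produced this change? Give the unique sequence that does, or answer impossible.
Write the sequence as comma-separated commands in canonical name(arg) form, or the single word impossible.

key: position moved to (3,9) AND the heading swung to E — translation plus rotation needed
from: (1, 1) facing N
1. straight(3) → (1, 4) facing N
2. straight(3) → (1, 7) facing N
3. arc(right, 2) → (3, 9) facing E
all 729 alternatives checked — unique.

straight(3), straight(3), arc(right, 2)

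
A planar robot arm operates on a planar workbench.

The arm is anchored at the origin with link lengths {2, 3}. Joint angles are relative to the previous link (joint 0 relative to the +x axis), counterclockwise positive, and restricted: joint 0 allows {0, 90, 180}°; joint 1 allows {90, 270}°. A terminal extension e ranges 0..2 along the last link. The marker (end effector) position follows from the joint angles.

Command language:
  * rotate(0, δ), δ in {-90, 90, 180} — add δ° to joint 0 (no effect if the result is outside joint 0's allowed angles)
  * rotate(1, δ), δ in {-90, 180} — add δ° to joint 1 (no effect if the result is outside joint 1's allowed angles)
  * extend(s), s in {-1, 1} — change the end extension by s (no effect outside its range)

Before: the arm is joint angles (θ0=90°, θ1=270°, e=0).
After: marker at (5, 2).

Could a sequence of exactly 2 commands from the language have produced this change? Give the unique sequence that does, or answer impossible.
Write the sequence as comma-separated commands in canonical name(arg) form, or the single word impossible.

start: joint angles (θ0=90°, θ1=270°, e=0)
step 1 (extend(1)): joint angles (θ0=90°, θ1=270°, e=1)
step 2 (extend(1)): joint angles (θ0=90°, θ1=270°, e=2)
no other 2-command option fits: unique.

extend(1), extend(1)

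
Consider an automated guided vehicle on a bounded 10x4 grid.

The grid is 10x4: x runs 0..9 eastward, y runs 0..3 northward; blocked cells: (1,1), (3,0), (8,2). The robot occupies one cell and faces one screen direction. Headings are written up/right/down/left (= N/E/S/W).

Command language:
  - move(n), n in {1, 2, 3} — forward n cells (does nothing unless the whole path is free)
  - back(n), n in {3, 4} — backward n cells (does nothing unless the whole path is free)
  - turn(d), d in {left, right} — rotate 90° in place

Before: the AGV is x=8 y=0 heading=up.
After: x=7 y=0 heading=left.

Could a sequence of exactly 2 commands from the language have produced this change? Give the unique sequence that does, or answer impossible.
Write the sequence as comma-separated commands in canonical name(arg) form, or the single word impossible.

key: order matters: swapping turn(left) and move(1) lands elsewhere
begin: x=8 y=0 heading=up
step 1 (turn(left)): x=8 y=0 heading=left
step 2 (move(1)): x=7 y=0 heading=left
uniquely the one of 49 2-step routes that fits.

turn(left), move(1)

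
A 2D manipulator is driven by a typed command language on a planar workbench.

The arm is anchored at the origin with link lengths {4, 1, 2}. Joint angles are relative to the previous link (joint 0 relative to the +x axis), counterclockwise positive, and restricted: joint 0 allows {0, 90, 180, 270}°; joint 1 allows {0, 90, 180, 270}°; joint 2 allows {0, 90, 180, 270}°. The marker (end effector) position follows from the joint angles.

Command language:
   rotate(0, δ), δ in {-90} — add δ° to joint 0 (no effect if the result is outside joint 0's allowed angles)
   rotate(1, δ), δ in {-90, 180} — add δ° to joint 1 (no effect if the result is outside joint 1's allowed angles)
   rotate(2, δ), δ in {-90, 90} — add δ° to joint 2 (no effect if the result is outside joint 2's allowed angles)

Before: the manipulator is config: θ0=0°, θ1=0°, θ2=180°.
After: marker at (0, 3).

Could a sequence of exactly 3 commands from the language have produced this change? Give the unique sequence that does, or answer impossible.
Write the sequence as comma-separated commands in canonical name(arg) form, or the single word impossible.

rotate(0, -90), rotate(0, -90), rotate(0, -90)

initial: config: θ0=0°, θ1=0°, θ2=180°
[1] after rotate(0, -90): config: θ0=270°, θ1=0°, θ2=180°
[2] after rotate(0, -90): config: θ0=180°, θ1=0°, θ2=180°
[3] after rotate(0, -90): config: θ0=90°, θ1=0°, θ2=180°
uniquely the one of 125 3-step routes that fits.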